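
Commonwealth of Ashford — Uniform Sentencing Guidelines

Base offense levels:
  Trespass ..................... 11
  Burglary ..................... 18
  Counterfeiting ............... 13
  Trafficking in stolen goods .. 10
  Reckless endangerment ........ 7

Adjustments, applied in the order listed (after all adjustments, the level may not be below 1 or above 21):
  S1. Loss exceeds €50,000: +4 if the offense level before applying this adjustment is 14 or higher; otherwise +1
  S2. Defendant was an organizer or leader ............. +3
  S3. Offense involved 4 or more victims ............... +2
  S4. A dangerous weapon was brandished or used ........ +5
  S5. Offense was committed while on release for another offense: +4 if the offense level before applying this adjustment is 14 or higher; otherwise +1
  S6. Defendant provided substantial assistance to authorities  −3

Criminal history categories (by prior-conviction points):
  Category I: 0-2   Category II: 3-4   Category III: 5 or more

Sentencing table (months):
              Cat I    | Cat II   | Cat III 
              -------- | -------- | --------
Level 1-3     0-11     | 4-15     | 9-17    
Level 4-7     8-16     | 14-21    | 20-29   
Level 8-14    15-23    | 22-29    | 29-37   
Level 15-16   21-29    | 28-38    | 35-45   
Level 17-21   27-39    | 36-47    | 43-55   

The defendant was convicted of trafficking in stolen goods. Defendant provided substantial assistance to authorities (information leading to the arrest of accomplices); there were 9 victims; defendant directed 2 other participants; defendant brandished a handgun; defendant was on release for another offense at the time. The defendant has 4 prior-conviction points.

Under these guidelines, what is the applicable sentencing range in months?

36-47 months

Base offense level for trafficking in stolen goods: 10.
S1 does not apply.
S2 applies: 10 + 3 = 13.
S3 applies: 13 + 2 = 15.
S4 applies: 15 + 5 = 20.
S5 applies (level before this adjustment is 20 ≥ 14, so +4): 20 + 4 = 24.
S6 applies: 24 − 3 = 21.
Final offense level: 21.
Criminal history: 4 prior points → Category II (3-4).
Level 21 falls in the 17-21 band.
Grid: Level 17-21 × Category II = 36-47 months.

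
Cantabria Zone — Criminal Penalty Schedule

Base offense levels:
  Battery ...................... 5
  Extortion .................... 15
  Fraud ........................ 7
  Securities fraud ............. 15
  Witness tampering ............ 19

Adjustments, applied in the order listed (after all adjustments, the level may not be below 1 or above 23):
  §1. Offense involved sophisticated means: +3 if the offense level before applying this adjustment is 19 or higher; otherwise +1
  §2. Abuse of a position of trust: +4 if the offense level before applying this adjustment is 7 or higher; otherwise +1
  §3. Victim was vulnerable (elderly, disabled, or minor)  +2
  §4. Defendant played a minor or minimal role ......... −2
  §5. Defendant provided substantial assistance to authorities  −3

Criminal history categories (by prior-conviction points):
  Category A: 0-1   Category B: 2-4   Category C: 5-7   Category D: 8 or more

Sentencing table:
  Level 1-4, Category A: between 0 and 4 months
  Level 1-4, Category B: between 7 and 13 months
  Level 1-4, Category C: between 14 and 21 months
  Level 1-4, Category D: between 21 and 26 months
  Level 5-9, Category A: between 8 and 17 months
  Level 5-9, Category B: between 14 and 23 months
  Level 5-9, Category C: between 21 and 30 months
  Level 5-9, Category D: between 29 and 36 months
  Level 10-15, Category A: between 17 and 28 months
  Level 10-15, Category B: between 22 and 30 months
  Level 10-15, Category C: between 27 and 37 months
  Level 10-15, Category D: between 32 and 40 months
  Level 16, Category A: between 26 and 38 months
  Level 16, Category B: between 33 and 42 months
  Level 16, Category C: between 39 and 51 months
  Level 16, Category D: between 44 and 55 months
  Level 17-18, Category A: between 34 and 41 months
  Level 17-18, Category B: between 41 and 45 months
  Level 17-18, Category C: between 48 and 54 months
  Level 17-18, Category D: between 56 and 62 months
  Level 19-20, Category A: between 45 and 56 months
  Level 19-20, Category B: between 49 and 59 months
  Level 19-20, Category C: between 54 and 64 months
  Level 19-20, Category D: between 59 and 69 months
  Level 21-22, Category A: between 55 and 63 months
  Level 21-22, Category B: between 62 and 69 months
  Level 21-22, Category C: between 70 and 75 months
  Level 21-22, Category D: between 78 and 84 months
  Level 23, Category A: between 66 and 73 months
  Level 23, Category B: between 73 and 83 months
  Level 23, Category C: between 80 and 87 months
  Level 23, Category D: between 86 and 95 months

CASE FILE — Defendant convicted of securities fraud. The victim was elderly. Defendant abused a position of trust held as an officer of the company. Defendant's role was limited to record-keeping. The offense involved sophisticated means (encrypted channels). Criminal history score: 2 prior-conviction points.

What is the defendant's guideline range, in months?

49-59 months

Base offense level for securities fraud: 15.
§1 applies (level before this adjustment is 15 < 19, so +1): 15 + 1 = 16.
§2 applies (level before this adjustment is 16 ≥ 7, so +4): 16 + 4 = 20.
§3 applies: 20 + 2 = 22.
§4 applies: 22 − 2 = 20.
§5 does not apply.
Final offense level: 20.
Criminal history: 2 prior points → Category B (2-4).
Level 20 falls in the 19-20 band.
Grid: Level 19-20 × Category B = 49-59 months.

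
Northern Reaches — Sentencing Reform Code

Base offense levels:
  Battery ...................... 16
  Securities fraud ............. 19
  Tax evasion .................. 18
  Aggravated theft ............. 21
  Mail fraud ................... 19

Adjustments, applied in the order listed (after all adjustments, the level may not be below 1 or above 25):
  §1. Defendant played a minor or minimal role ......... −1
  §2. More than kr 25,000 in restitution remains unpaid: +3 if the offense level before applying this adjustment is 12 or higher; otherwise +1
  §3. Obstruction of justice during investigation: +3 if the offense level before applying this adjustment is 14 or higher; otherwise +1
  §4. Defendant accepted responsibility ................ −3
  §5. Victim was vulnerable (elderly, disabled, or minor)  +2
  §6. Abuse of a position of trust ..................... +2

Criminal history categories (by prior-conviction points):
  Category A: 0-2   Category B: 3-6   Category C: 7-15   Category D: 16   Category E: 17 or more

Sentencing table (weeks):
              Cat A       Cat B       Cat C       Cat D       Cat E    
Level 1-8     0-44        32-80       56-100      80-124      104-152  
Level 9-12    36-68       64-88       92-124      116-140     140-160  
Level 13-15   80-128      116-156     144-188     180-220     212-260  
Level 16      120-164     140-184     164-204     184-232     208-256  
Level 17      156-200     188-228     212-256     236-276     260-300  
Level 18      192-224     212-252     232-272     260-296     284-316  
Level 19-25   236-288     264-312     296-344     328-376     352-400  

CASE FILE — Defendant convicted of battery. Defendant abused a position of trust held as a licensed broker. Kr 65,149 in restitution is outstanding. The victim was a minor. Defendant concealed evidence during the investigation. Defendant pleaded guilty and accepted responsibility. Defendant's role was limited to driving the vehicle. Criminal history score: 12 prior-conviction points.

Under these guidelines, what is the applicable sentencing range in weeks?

296-344 weeks

Base offense level for battery: 16.
§1 applies: 16 − 1 = 15.
§2 applies (level before this adjustment is 15 ≥ 12, so +3): 15 + 3 = 18.
§3 applies (level before this adjustment is 18 ≥ 14, so +3): 18 + 3 = 21.
§4 applies: 21 − 3 = 18.
§5 applies: 18 + 2 = 20.
§6 applies: 20 + 2 = 22.
Final offense level: 22.
Criminal history: 12 prior points → Category C (7-15).
Level 22 falls in the 19-25 band.
Grid: Level 19-25 × Category C = 296-344 weeks.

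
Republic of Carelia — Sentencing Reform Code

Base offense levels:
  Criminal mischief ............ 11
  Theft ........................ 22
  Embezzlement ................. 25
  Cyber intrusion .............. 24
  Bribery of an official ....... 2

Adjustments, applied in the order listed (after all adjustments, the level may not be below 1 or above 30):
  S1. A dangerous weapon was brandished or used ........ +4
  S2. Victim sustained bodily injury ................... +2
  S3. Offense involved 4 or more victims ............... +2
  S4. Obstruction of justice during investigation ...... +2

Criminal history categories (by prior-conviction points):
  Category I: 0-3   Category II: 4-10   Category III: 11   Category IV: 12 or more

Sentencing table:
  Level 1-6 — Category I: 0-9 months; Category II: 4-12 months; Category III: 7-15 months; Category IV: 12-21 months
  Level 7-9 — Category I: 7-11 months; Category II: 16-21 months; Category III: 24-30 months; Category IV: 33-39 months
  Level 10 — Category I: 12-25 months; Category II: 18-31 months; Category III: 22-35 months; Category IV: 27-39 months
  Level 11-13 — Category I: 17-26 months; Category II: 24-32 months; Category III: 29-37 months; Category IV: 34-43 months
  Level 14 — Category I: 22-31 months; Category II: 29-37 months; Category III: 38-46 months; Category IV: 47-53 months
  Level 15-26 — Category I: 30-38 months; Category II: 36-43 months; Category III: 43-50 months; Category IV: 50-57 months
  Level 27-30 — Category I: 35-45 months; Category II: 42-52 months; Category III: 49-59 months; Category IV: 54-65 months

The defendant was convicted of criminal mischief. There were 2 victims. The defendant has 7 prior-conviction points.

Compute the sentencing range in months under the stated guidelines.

24-32 months

Base offense level for criminal mischief: 11.
Final offense level: 11.
Criminal history: 7 prior points → Category II (4-10).
Level 11 falls in the 11-13 band.
Grid: Level 11-13 × Category II = 24-32 months.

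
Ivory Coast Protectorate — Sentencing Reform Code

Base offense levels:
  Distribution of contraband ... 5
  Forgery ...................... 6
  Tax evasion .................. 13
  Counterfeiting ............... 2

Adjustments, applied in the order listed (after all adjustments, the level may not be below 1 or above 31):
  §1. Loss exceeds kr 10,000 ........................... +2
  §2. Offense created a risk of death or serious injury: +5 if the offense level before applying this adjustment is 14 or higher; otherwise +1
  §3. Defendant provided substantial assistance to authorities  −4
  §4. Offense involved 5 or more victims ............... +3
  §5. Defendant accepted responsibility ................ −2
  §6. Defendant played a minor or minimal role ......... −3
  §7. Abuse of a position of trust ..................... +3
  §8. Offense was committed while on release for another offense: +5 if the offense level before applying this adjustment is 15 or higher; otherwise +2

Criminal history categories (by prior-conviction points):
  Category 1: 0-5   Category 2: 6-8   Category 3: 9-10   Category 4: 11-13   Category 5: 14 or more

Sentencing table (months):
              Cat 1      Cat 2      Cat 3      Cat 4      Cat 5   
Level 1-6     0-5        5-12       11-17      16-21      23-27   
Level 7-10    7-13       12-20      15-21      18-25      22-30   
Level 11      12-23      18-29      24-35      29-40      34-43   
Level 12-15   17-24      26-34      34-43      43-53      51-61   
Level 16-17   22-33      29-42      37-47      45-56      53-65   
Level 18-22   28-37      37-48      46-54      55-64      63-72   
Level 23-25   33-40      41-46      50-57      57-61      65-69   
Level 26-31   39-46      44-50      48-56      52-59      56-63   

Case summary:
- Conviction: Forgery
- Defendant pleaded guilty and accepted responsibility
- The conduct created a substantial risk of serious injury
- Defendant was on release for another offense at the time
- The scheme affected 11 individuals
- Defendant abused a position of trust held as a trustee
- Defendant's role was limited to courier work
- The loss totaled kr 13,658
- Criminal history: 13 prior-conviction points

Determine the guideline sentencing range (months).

Base offense level for forgery: 6.
§1 applies: 6 + 2 = 8.
§2 applies (level before this adjustment is 8 < 14, so +1): 8 + 1 = 9.
§4 applies: 9 + 3 = 12.
§5 applies: 12 − 2 = 10.
§6 applies: 10 − 3 = 7.
§7 applies: 7 + 3 = 10.
§8 applies (level before this adjustment is 10 < 15, so +2): 10 + 2 = 12.
Final offense level: 12.
Criminal history: 13 prior points → Category 4 (11-13).
Level 12 falls in the 12-15 band.
Grid: Level 12-15 × Category 4 = 43-53 months.

43-53 months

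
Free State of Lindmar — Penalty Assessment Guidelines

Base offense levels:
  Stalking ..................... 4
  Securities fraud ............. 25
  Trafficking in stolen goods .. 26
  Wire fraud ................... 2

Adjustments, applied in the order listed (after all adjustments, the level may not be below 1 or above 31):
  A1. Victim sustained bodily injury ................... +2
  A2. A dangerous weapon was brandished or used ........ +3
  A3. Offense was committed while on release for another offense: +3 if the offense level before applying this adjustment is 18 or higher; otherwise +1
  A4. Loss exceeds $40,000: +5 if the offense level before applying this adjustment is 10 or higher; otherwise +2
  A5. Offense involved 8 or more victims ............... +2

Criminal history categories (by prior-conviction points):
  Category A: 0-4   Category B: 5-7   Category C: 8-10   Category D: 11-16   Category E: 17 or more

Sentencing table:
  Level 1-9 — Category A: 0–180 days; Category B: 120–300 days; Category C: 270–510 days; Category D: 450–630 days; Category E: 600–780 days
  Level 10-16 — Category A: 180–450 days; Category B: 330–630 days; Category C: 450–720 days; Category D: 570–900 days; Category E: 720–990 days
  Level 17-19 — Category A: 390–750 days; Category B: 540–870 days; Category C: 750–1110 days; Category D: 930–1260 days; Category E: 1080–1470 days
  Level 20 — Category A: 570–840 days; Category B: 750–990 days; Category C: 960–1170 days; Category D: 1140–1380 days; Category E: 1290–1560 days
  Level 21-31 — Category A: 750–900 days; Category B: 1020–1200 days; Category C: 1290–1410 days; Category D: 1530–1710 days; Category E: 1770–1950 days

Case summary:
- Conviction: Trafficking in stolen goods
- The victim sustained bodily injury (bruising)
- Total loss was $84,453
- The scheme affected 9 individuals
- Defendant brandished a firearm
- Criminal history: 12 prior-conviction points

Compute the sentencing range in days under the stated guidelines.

1530-1710 days

Base offense level for trafficking in stolen goods: 26.
A1 applies: 26 + 2 = 28.
A2 applies: 28 + 3 = 31.
A4 applies (level before this adjustment is 31 ≥ 10, so +5): 31 + 5 = 36.
A5 applies: 36 + 2 = 38.
Level 38 exceeds the maximum of 31; capped at 31.
Final offense level: 31.
Criminal history: 12 prior points → Category D (11-16).
Level 31 falls in the 21-31 band.
Grid: Level 21-31 × Category D = 1530-1710 days.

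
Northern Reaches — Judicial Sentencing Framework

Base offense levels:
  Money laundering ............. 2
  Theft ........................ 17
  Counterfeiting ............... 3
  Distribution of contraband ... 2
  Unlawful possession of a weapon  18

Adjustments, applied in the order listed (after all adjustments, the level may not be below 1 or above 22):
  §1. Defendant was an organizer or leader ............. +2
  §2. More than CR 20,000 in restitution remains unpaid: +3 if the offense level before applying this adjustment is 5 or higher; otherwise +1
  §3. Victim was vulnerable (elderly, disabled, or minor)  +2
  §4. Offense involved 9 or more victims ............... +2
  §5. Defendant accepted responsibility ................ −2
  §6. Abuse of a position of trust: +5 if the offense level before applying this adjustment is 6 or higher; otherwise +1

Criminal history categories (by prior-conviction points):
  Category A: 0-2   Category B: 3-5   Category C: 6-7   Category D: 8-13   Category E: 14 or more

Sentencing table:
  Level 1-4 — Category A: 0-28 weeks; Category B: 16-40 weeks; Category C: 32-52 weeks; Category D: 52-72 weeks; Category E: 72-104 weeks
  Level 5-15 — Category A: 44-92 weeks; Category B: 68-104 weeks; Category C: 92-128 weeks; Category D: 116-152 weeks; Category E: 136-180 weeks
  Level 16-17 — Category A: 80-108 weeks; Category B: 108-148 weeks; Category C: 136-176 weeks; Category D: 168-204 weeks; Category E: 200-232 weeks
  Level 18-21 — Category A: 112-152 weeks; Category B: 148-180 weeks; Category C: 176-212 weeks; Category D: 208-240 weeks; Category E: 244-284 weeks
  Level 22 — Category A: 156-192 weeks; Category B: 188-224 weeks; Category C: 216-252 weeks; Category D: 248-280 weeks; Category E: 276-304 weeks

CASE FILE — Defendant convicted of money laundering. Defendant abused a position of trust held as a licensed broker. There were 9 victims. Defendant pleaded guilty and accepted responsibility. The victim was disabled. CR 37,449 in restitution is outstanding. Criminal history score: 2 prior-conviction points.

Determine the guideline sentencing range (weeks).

Base offense level for money laundering: 2.
§1 does not apply.
§2 applies (level before this adjustment is 2 < 5, so +1): 2 + 1 = 3.
§3 applies: 3 + 2 = 5.
§4 applies: 5 + 2 = 7.
§5 applies: 7 − 2 = 5.
§6 applies (level before this adjustment is 5 < 6, so +1): 5 + 1 = 6.
Final offense level: 6.
Criminal history: 2 prior points → Category A (0-2).
Level 6 falls in the 5-15 band.
Grid: Level 5-15 × Category A = 44-92 weeks.

44-92 weeks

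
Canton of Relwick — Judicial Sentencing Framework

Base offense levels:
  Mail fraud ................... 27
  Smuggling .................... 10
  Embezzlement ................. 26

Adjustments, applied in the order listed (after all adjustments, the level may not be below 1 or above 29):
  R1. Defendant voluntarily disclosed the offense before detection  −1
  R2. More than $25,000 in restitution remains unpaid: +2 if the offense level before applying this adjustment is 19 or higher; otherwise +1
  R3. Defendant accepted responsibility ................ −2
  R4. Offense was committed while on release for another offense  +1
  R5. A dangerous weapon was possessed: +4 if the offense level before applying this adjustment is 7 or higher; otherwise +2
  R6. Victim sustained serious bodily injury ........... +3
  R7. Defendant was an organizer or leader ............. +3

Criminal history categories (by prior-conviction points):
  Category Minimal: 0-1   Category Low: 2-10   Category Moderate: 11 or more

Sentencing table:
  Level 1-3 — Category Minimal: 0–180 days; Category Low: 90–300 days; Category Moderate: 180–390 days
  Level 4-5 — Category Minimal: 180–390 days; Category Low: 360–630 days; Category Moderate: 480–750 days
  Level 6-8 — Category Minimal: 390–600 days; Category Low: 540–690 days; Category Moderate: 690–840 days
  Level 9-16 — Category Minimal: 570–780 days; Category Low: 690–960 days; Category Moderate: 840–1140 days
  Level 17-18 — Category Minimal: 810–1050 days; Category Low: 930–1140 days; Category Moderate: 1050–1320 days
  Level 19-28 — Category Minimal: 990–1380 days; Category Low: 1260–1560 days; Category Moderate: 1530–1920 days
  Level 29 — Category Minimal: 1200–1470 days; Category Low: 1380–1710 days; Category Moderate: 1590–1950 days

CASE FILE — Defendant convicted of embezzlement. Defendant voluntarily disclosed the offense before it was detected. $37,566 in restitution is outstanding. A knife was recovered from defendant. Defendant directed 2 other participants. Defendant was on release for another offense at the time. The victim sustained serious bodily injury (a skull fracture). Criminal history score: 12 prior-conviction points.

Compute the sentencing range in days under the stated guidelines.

Base offense level for embezzlement: 26.
R1 applies: 26 − 1 = 25.
R2 applies (level before this adjustment is 25 ≥ 19, so +2): 25 + 2 = 27.
R4 applies: 27 + 1 = 28.
R5 applies (level before this adjustment is 28 ≥ 7, so +4): 28 + 4 = 32.
R6 applies: 32 + 3 = 35.
R7 applies: 35 + 3 = 38.
Level 38 exceeds the maximum of 29; capped at 29.
Final offense level: 29.
Criminal history: 12 prior points → Category Moderate (11+).
Level 29 falls in the 29 band.
Grid: Level 29 × Category Moderate = 1590-1950 days.

1590-1950 days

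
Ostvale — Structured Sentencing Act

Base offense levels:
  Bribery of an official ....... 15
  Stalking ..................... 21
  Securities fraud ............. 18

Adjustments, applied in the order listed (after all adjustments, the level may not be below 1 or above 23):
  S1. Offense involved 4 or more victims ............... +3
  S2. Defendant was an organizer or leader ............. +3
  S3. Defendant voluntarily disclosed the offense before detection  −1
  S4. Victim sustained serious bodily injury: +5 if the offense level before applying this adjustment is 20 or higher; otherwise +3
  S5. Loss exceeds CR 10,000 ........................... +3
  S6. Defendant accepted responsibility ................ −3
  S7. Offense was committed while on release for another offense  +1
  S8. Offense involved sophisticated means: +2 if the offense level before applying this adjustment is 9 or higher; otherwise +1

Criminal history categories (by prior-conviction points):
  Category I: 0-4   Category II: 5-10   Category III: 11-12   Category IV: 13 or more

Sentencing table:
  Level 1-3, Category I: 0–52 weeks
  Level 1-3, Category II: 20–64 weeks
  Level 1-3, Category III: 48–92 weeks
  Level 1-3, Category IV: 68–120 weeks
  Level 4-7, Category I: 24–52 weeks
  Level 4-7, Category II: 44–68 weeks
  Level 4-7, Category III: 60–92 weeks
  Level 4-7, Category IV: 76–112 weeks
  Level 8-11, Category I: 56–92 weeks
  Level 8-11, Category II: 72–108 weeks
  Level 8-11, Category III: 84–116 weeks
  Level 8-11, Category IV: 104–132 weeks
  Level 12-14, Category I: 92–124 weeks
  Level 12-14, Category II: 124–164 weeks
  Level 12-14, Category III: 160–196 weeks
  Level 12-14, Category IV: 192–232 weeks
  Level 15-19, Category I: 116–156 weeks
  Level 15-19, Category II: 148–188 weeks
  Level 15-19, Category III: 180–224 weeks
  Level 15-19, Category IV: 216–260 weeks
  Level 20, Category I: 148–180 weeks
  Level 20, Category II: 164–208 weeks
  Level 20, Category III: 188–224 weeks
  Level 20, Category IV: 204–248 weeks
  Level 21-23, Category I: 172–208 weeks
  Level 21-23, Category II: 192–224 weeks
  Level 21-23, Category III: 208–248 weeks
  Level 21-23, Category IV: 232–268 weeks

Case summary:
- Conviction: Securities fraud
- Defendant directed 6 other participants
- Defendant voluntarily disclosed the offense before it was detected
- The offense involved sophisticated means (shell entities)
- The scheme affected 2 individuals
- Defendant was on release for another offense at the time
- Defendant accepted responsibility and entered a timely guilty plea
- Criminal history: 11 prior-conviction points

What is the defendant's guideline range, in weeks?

Base offense level for securities fraud: 18.
S1 does not apply.
S2 applies: 18 + 3 = 21.
S3 applies: 21 − 1 = 20.
S6 applies: 20 − 3 = 17.
S7 applies: 17 + 1 = 18.
S8 applies (level before this adjustment is 18 ≥ 9, so +2): 18 + 2 = 20.
Final offense level: 20.
Criminal history: 11 prior points → Category III (11-12).
Level 20 falls in the 20 band.
Grid: Level 20 × Category III = 188-224 weeks.

188-224 weeks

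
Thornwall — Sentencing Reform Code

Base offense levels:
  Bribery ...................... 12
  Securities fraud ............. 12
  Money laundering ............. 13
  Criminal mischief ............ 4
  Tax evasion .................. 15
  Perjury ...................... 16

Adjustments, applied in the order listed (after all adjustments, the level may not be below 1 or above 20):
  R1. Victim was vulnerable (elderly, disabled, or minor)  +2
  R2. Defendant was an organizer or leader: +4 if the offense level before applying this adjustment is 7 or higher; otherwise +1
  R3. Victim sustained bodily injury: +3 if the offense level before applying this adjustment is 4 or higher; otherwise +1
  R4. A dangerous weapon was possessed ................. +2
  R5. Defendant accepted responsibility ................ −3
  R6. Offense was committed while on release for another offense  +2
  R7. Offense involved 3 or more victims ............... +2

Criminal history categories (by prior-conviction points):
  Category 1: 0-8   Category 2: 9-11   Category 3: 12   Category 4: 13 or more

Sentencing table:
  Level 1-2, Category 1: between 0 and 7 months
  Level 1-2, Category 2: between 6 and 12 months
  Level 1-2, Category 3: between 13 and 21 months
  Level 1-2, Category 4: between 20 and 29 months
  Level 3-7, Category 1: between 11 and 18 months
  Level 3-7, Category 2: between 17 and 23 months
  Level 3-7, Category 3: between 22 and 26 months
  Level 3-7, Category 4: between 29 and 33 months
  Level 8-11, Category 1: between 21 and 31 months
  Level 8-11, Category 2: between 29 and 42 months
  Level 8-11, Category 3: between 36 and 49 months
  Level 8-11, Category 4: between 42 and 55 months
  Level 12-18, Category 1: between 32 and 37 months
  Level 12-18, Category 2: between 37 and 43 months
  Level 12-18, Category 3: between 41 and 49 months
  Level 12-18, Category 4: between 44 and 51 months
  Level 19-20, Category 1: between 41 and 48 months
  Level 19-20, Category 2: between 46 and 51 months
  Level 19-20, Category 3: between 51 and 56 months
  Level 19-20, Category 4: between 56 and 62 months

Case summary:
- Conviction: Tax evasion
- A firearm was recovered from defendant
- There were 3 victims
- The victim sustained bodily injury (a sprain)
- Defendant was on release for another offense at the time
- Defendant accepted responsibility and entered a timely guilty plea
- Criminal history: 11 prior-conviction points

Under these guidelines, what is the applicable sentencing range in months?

46-51 months

Base offense level for tax evasion: 15.
R1 does not apply.
R3 applies (level before this adjustment is 15 ≥ 4, so +3): 15 + 3 = 18.
R4 applies: 18 + 2 = 20.
R5 applies: 20 − 3 = 17.
R6 applies: 17 + 2 = 19.
R7 applies: 19 + 2 = 21.
Level 21 exceeds the maximum of 20; capped at 20.
Final offense level: 20.
Criminal history: 11 prior points → Category 2 (9-11).
Level 20 falls in the 19-20 band.
Grid: Level 19-20 × Category 2 = 46-51 months.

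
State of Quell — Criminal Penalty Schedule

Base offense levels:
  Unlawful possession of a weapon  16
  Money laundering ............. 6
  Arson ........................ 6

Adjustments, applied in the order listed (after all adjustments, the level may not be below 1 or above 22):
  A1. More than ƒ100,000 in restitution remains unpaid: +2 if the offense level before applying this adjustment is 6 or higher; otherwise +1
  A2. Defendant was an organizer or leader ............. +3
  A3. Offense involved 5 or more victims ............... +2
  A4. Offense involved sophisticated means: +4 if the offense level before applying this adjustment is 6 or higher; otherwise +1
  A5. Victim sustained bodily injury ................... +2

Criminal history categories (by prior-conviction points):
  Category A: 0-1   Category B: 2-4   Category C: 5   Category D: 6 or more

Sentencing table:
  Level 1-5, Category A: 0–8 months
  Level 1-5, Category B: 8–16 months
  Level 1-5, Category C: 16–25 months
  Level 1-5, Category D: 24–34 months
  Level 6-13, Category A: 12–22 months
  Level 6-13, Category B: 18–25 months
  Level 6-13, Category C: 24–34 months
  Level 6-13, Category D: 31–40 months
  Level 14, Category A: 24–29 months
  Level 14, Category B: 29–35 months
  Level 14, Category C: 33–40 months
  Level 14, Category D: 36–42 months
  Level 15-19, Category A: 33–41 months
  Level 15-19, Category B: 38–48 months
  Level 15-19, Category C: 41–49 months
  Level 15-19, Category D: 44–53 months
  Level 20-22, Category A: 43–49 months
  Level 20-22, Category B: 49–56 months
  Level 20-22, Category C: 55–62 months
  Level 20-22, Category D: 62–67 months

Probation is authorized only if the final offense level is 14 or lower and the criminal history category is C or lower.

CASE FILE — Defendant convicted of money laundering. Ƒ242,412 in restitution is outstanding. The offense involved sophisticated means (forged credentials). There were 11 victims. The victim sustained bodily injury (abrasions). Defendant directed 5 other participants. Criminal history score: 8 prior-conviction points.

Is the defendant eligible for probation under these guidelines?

Base offense level for money laundering: 6.
A1 applies (level before this adjustment is 6 ≥ 6, so +2): 6 + 2 = 8.
A2 applies: 8 + 3 = 11.
A3 applies: 11 + 2 = 13.
A4 applies (level before this adjustment is 13 ≥ 6, so +4): 13 + 4 = 17.
A5 applies: 17 + 2 = 19.
Final offense level: 19.
Criminal history: 8 prior points → Category D (6+).
Level 19 falls in the 15-19 band.
Grid: Level 15-19 × Category D = 44-53 months.
Probation check: level 19 > 14 and category D > C → not eligible.

No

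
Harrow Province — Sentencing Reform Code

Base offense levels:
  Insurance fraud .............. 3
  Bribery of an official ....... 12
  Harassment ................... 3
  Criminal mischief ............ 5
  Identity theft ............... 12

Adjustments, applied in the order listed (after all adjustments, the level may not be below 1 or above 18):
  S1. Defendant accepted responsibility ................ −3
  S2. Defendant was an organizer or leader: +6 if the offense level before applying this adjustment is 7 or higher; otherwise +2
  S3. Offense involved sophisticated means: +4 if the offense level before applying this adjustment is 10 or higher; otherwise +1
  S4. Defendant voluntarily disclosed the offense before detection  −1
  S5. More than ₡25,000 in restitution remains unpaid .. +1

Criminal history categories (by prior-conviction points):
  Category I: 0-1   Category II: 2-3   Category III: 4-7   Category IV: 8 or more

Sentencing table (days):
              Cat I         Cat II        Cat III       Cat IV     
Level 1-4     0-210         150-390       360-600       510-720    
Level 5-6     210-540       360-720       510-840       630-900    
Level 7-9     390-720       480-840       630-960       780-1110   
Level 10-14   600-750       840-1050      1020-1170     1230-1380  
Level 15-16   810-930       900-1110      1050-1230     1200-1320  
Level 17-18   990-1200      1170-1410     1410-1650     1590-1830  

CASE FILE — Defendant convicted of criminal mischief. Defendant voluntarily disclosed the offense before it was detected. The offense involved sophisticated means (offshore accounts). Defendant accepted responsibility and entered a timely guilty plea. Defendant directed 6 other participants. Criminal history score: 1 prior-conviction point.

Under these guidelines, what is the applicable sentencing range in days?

Base offense level for criminal mischief: 5.
S1 applies: 5 − 3 = 2.
S2 applies (level before this adjustment is 2 < 7, so +2): 2 + 2 = 4.
S3 applies (level before this adjustment is 4 < 10, so +1): 4 + 1 = 5.
S4 applies: 5 − 1 = 4.
Final offense level: 4.
Criminal history: 1 prior point → Category I (0-1).
Level 4 falls in the 1-4 band.
Grid: Level 1-4 × Category I = 0-210 days.

0-210 days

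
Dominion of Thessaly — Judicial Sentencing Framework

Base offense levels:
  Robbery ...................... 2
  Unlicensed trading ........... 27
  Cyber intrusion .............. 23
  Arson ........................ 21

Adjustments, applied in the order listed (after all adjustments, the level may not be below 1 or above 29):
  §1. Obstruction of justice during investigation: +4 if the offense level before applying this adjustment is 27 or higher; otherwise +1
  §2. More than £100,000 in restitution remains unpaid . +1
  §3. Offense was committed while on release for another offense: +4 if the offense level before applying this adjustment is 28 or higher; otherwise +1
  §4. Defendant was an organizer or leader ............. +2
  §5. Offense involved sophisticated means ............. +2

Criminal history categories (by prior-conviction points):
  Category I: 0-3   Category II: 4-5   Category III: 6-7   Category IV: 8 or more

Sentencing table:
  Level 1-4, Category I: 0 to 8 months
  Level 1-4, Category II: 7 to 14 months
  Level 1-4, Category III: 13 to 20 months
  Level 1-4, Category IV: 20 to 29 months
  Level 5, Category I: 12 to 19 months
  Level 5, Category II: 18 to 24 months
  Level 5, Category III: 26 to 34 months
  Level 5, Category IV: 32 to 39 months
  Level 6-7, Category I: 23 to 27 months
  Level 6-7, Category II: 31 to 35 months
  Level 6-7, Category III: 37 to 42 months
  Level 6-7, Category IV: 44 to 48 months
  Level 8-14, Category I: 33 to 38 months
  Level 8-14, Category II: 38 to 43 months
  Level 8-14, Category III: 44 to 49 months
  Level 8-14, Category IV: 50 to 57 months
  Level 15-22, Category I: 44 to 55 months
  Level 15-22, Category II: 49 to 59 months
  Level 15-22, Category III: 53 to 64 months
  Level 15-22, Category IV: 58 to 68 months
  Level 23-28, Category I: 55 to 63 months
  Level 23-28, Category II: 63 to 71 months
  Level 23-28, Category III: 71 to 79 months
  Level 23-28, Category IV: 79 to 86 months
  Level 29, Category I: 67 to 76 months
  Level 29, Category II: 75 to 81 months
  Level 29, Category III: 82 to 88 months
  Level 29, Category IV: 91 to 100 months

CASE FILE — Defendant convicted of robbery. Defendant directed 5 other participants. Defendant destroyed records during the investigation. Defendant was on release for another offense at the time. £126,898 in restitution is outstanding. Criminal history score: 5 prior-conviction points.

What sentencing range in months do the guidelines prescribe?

31-35 months

Base offense level for robbery: 2.
§1 applies (level before this adjustment is 2 < 27, so +1): 2 + 1 = 3.
§2 applies: 3 + 1 = 4.
§3 applies (level before this adjustment is 4 < 28, so +1): 4 + 1 = 5.
§4 applies: 5 + 2 = 7.
Final offense level: 7.
Criminal history: 5 prior points → Category II (4-5).
Level 7 falls in the 6-7 band.
Grid: Level 6-7 × Category II = 31-35 months.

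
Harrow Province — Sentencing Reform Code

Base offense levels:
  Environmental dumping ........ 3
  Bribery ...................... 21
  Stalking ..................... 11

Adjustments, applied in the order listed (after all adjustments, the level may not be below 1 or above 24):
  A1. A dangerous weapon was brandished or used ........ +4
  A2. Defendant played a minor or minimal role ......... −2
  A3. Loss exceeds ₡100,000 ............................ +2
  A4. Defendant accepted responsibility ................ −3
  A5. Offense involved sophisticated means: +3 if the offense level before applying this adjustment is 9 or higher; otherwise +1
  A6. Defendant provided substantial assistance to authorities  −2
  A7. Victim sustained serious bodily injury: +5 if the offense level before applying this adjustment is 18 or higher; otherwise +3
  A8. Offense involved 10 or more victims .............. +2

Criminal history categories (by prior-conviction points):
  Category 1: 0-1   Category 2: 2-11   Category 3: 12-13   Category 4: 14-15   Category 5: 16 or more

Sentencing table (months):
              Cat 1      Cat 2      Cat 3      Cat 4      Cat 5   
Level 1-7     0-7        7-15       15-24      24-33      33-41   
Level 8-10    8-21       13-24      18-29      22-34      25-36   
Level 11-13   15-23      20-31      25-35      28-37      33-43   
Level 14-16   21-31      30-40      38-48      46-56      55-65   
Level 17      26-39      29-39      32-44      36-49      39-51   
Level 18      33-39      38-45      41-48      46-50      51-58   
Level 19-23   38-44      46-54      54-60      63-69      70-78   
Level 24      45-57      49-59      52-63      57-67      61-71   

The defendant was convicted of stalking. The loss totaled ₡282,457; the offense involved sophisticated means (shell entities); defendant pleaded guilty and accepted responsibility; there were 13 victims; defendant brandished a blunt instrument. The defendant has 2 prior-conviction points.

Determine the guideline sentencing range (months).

Base offense level for stalking: 11.
A1 applies: 11 + 4 = 15.
A3 applies: 15 + 2 = 17.
A4 applies: 17 − 3 = 14.
A5 applies (level before this adjustment is 14 ≥ 9, so +3): 14 + 3 = 17.
A6 does not apply.
A7 does not apply.
A8 applies: 17 + 2 = 19.
Final offense level: 19.
Criminal history: 2 prior points → Category 2 (2-11).
Level 19 falls in the 19-23 band.
Grid: Level 19-23 × Category 2 = 46-54 months.

46-54 months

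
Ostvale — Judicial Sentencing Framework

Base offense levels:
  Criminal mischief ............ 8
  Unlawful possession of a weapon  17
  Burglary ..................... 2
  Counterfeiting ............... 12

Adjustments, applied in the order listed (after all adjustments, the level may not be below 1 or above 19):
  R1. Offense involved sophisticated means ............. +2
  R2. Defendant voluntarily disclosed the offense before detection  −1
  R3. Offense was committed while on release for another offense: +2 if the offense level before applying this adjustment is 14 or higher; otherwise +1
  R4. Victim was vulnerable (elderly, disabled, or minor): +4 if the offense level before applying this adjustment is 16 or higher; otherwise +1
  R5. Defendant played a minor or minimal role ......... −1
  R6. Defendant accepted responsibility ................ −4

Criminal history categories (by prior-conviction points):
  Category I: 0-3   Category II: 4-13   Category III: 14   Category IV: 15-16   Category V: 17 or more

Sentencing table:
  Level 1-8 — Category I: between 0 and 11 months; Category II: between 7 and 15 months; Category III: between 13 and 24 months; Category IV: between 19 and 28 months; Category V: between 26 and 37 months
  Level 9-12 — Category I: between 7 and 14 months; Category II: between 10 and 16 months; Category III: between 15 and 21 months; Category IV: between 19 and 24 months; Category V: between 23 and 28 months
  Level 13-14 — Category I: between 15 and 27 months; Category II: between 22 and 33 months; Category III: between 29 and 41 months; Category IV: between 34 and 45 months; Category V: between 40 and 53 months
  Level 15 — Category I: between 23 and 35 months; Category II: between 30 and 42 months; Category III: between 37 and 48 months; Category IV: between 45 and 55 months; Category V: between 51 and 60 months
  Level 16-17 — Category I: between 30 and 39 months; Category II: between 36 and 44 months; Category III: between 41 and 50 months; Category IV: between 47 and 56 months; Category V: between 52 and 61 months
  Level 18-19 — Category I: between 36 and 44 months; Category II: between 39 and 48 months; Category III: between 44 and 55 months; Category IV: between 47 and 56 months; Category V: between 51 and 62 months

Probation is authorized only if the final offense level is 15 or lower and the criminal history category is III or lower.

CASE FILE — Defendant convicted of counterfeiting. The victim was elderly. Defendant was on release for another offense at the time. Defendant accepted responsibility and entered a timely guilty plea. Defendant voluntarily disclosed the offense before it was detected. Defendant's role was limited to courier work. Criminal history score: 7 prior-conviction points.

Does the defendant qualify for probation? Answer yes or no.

Base offense level for counterfeiting: 12.
R2 applies: 12 − 1 = 11.
R3 applies (level before this adjustment is 11 < 14, so +1): 11 + 1 = 12.
R4 applies (level before this adjustment is 12 < 16, so +1): 12 + 1 = 13.
R5 applies: 13 − 1 = 12.
R6 applies: 12 − 4 = 8.
Final offense level: 8.
Criminal history: 7 prior points → Category II (4-13).
Level 8 falls in the 1-8 band.
Grid: Level 1-8 × Category II = 7-15 months.
Probation check: level 8 ≤ 15 and category II ≤ III → eligible.

Yes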